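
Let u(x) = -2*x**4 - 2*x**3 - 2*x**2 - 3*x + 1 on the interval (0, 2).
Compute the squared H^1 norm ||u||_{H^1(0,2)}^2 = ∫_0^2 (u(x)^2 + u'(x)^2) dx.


||u||_{H^1}^2 = 1402192/315

The H^1 norm (squared) on an interval (0, L) is
  ||u||_{H^1}^2 = ∫_0^L u(x)^2 dx + ∫_0^L u'(x)^2 dx.
Compute u'(x) = -8*x**3 - 6*x**2 - 4*x - 3.
Then u(x)^2 = 4*x**8 + 8*x**7 + 12*x**6 + 20*x**5 + 12*x**4 + 8*x**3 + 5*x**2 - 6*x + 1 and u'(x)^2 = 64*x**6 + 96*x**5 + 100*x**4 + 96*x**3 + 52*x**2 + 24*x + 9.
Integrate each monomial from 0 to 2 using ∫_0^2 c·x^n dx = c·2^(n+1)/(n+1):
  ∫_0^2 u(x)^2 dx = ∫_0^2 (4*x^8 + 8*x^7 + 12*x^6 + 20*x^5 + 12*x^4 + 8*x^3 + 5*x^2 - 6*x + 1) dx. Term by term:
    ∫_0^2 4*x^8 dx = 2048/9;  ∫_0^2 8*x^7 dx = 256;  ∫_0^2 12*x^6 dx = 1536/7;
    ∫_0^2 20*x^5 dx = 640/3;  ∫_0^2 12*x^4 dx = 384/5;  ∫_0^2 8*x^3 dx = 32;
    ∫_0^2 5*x^2 dx = 40/3;  ∫_0^2 -6*x dx = -12;  ∫_0^2 1 dx = 2.
  Sum: 2048/9 + 256 + 1536/7 + 640/3 + 384/5 + 32 + 40/3 − 12 + 2 = 323962/315.
  ∫_0^2 u'(x)^2 dx = ∫_0^2 (64*x^6 + 96*x^5 + 100*x^4 + 96*x^3 + 52*x^2 + 24*x + 9) dx. Term by term:
    ∫_0^2 64*x^6 dx = 8192/7;  ∫_0^2 96*x^5 dx = 1024;  ∫_0^2 100*x^4 dx = 640;
    ∫_0^2 96*x^3 dx = 384;  ∫_0^2 52*x^2 dx = 416/3;  ∫_0^2 24*x dx = 48;
    ∫_0^2 9 dx = 18.
  Sum: 8192/7 + 1024 + 640 + 384 + 416/3 + 48 + 18 = 71882/21.
Adding: ||u||_{H^1}^2 = 323962/315 + 71882/21 = 1402192/315.


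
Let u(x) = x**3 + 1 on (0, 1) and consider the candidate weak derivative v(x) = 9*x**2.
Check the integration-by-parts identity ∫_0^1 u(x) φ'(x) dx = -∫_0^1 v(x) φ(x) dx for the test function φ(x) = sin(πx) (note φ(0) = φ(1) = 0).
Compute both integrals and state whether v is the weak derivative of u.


LHS = -3/π + 12/π^3, RHS = -9/π + 36/π^3. No, v is not the weak derivative of u.

u(x) = x**3 + 1, classical derivative u'(x) = 3*x**2.
φ(x) = sin(πx), so φ'(x) = π*cos(π*x).
Note φ(0) = φ(1) = 0, so the boundary term u·φ vanishes.
LHS = ∫_0^1 u(x) φ'(x) dx = ∫_0^1 (π*x^3*cos(π*x) + π*cos(π*x)) dx. Term by term:
  ∫_0^1 π*cos(π*x) dx = 0;  ∫_0^1 π*x^3*cos(π*x) dx = -3/π + 12/π^3.
Sum: 0 + -3/π + 12/π^3 = -3/π + 12/π^3.
So LHS = -3/π + 12/π^3.
∫_0^1 v(x) φ(x) dx = ∫_0^1 (9*x^2*sin(π*x)) dx. Term by term:
  ∫_0^1 9*x^2*sin(π*x) dx = -36/π^3 + 9/π.
So RHS = -∫_0^1 v(x) φ(x) dx = -9/π + 36/π^3.
LHS − RHS = -24/π^3 + 6/π ≠ 0, so the identity fails.
(For a valid weak derivative the identity must hold for EVERY test function, in particular this one. The failure shows v is NOT the weak derivative of u.)
Correct weak derivative would be u'(x) = 3*x**2.


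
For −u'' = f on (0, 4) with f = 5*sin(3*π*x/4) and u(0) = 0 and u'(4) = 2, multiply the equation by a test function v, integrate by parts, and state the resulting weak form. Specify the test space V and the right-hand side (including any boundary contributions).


V = {v ∈ H^1(0, 4) : v(0) = 0} (test functions vanish at x = 0 where u is specified); weak form: ∫_0^4 u'v' dx = ∫_0^4 (5*sin(3*π*x/4)) v dx + 2·v(4) for all v ∈ V.

Multiply both sides by a test function v and integrate from 0 to 4:
  ∫_0^4 −u''(x) v(x) dx = ∫_0^4 f(x) v(x) dx.
Integrate the LHS by parts once:
  ∫_0^4 −u'' v dx = −[u'(x) v(x)]_0^4 + ∫_0^4 u'(x) v'(x) dx.
Thus ∫_0^4 u'(x) v'(x) dx = ∫_0^4 f(x) v(x) dx + [u'(x) v(x)]_0^4.
Choose V so that boundary terms are either known or forced to vanish.
Mixed BC: u(0) = 0 (Dirichlet) and u'(4) = 2 (Neumann). Define V = {v ∈ H^1(0, 4) : v(0) = 0}. Then [u' v]_0^4 = u'(4)·v(4) − u'(0)·0 = 2·v(4).
Weak formulation: find u (satisfying any essential BC) such that ∫_0^4 u'(x) v'(x) dx = ∫_0^4 f v dx + 2·v(4) for all v ∈ V (Dirichlet at 0 absorbed into V; Neumann datum at x = 4 contributes the boundary term).
Substituting f(x) = 5*sin(3*π*x/4), the right-hand side is ∫_0^4 (5*sin(3*π*x/4)) v dx + 2·v(4).


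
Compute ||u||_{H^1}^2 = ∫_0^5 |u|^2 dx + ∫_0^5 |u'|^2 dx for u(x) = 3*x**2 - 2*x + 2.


||u||_{H^1}^2 = 16670/3

The H^1 norm (squared) on an interval (0, L) is
  ||u||_{H^1}^2 = ∫_0^L u(x)^2 dx + ∫_0^L u'(x)^2 dx.
Compute u'(x) = 6*x - 2.
Then u(x)^2 = 9*x**4 - 12*x**3 + 16*x**2 - 8*x + 4 and u'(x)^2 = 36*x**2 - 24*x + 4.
Integrate each monomial from 0 to 5 using ∫_0^5 c·x^n dx = c·5^(n+1)/(n+1):
  ∫_0^5 u(x)^2 dx = ∫_0^5 (9*x^4 - 12*x^3 + 16*x^2 - 8*x + 4) dx. Term by term:
    ∫_0^5 9*x^4 dx = 5625;  ∫_0^5 -12*x^3 dx = -1875;  ∫_0^5 16*x^2 dx = 2000/3;
    ∫_0^5 -8*x dx = -100;  ∫_0^5 4 dx = 20.
  Sum: 5625 − 1875 + 2000/3 − 100 + 20 = 13010/3.
  ∫_0^5 u'(x)^2 dx = ∫_0^5 (36*x^2 - 24*x + 4) dx. Term by term:
    ∫_0^5 36*x^2 dx = 1500;  ∫_0^5 -24*x dx = -300;  ∫_0^5 4 dx = 20.
  Sum: 1500 − 300 + 20 = 1220.
Adding: ||u||_{H^1}^2 = 13010/3 + 1220 = 16670/3.


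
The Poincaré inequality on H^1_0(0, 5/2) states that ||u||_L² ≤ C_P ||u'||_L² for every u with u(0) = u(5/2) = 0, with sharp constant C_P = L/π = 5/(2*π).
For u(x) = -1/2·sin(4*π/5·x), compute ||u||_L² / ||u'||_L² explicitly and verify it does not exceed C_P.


||u||_L² / ||u'||_L² = 5/(4*π) < C_P = 5/(2*π).

u(x) = -1/2·sin(4*π/5·x), so u'(x) = -2*π*cos(4*π*x/5)/5.
Writing u(x) = A·sin(kπx/L) with A = -1/2 and k = 2, use ∫_0^L sin²(kπx/L) dx = L/2 and ∫_0^L cos²(kπx/L) dx = L/2.
u² = 1/4·sin²(4*π/5·x) and (u')² = 4*π^2/25·cos²(4*π/5·x), and each of sin², cos² integrates to L/2 = 5/4 over (0, 5/2).
∫_0^5/2 u² dx = 5/16, so ||u||_L² = sqrt(5)/4.
∫_0^5/2 (u')² dx = π^2/5, so ||u'||_L² = sqrt(5)*π/5.
Ratio ||u||_L² / ||u'||_L² = 5/(4*π).
Sharp Poincaré constant on H^1_0(0, 5/2) is C_P = L/π = 5/(2*π), achieved by sin(2*π/5·x).
This is the k = 2 harmonic; the ratio L/(kπ) is strictly less than C_P = L/π, consistent with the sharp inequality ||u||_L² ≤ C_P ||u'||_L².


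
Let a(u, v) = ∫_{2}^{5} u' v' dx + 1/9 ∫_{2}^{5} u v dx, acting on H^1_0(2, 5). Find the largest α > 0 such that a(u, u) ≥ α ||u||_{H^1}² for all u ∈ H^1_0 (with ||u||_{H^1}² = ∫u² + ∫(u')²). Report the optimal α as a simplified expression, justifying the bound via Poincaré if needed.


α = (1 + π^2)/(9 + π^2)

Coercivity of a(·,·) on H^1_0(2, 5) means a(u, u) ≥ α ||u||_{H^1}² for every u ∈ H^1_0.
The interval has length L = 3, and Poincaré/coercivity depend only on L. Here a(u, u) = ∫(u')² + (1/9)·∫u².
Here 0 < c = 1/9 < 1. The condition a(u,u) ≥ α||u||_{H^1}² reads (1−α)∫(u')² ≥ (α−c)∫u². Any admissible α is ≤ 1 (rapidly oscillating u have ∫u²/∫(u')² → 0), and α = 1 would force 0 ≥ (1−c)∫u², impossible since c < 1; so 1−α > 0. By the sharp Poincaré inequality on H^1_0 of an interval of length L, ∫(u')² ≥ (π/L)²∫u² with equality for the first sine mode sin(π(x−x₀)/L) (x₀ the left endpoint), so the inequality holds for all u iff (1−α)(π/L)² ≥ α − c, i.e. α ≤ ((π/L)² + c)/((π/L)² + 1) = (1 + c(L/π)²)/(1 + (L/π)²). With (π/L)² = π^2/9 and c = 1/9, the largest admissible constant is α = ((π/L)² + c)/((π/L)² + 1).
Simplifying, α = (1 + π^2)/(9 + π^2).


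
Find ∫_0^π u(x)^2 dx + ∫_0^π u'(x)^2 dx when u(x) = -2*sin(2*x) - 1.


||u||_{H^1(0,π)}^2 = 11*π

u'(x) = -4*cos(2*x).
Expand u² and (u')² and integrate term by term on (0, π), using: for integers n ≥ 1, ∫_0^π sin²(nx) dx = ∫_0^π cos²(nx) dx = π/2; for n ≠ n', ∫_0^π sin(nx)sin(n'x) dx = ∫_0^π cos(nx)cos(n'x) dx = 0; and by product-to-sum, ∫_0^π sin(nx)cos(n'x) dx = ½∫_0^π [sin((n+n')x) + sin((n−n')x)] dx, which is 0 when n+n' is even and 2n/(n²−n'²) when n+n' is odd (it need not vanish on (0, π)). For the constant mode: ∫_0^π 1 dx = π, ∫_0^π cos(nx) dx = 0, ∫_0^π sin(nx) dx = (1−(−1)^n)/n.
  u² squared terms: (-1)²·∫1 dx = 1·π = π;  (-2)²·∫sin(2x)² dx = 4·π/2 = 2*π.
  u² cross terms: 2·(-1)·(-2)·∫1·sin(2x) dx = 4·(0) = 0.
  So ∫_0^π u² dx = π + 2*π + 0 = 3*π.
  (u')² squared terms: (-4)²·∫cos(2x)² dx = 16·π/2 = 8*π.
  So ∫_0^π (u')² dx = 8*π.
||u||_{H^1}^2 = (3*π) + (8*π) = 11*π.


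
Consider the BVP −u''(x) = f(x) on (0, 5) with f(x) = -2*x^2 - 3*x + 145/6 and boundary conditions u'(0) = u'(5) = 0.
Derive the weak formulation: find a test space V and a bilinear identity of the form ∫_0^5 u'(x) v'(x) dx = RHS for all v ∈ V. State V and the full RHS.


V = H^1(0, 5) (no boundary constraint on v; u is determined up to an additive constant); weak form: ∫_0^5 u'v' dx = ∫_0^5 (-2*x^2 - 3*x + 145/6) v dx for all v ∈ V.

Multiply both sides by a test function v and integrate from 0 to 5:
  ∫_0^5 −u''(x) v(x) dx = ∫_0^5 f(x) v(x) dx.
Integrate the LHS by parts once:
  ∫_0^5 −u'' v dx = −[u'(x) v(x)]_0^5 + ∫_0^5 u'(x) v'(x) dx.
Thus ∫_0^5 u'(x) v'(x) dx = ∫_0^5 f(x) v(x) dx + [u'(x) v(x)]_0^5.
Choose V so that boundary terms are either known or forced to vanish.
u has homogeneous Neumann: u'(0) = u'(5) = 0. So [u' v]_0^5 = 0·v(5) − 0·v(0) = 0 for any v; take V = H^1(0, 5).
Weak formulation: find u (satisfying any essential BC) such that ∫_0^5 u'(x) v'(x) dx = ∫_0^5 f v dx for all v ∈ V (homogeneous Neumann, so boundary terms vanish).
Substituting f(x) = -2*x^2 - 3*x + 145/6, the right-hand side is ∫_0^5 (-2*x^2 - 3*x + 145/6) v dx.
Compatibility check (pure Neumann): taking v ≡ 1 ∈ V gives 0 = ∫_0^5 f dx + (0) − (0), i.e. ∫_0^5 f dx must equal u'(0) − u'(5) = 0. Indeed ∫_0^5 (-2*x^2 - 3*x + 145/6) dx = 0, so the data are compatible. The solution is then unique only up to an additive constant (fix it e.g. by requiring ∫_0^5 u dx = 0).


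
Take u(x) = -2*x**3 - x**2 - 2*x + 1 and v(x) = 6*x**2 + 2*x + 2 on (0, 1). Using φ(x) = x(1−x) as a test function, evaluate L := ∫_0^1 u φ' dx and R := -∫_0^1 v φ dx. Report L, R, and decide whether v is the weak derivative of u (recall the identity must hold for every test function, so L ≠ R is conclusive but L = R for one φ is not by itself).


LHS = 4/5, RHS = -4/5. No, v is not the weak derivative of u.

u(x) = -2*x**3 - x**2 - 2*x + 1, classical derivative u'(x) = -6*x**2 - 2*x - 2.
φ(x) = x(1−x), so φ'(x) = 1 - 2*x.
Note φ(0) = φ(1) = 0, so the boundary term u·φ vanishes.
LHS = ∫_0^1 u(x) φ'(x) dx = ∫_0^1 (4*x^4 + 3*x^2 - 4*x + 1) dx. Term by term:
  ∫_0^1 4*x^4 dx = 4/5;  ∫_0^1 3*x^2 dx = 1;  ∫_0^1 -4*x dx = -2;
  ∫_0^1 1 dx = 1.
Sum: 4/5 + 1 − 2 + 1 = 4/5.
So LHS = 4/5.
∫_0^1 v(x) φ(x) dx = ∫_0^1 (-6*x^4 + 4*x^3 + 2*x) dx. Term by term:
  ∫_0^1 -6*x^4 dx = -6/5;  ∫_0^1 4*x^3 dx = 1;  ∫_0^1 2*x dx = 1.
Sum: -6/5 + 1 + 1 = 4/5.
So RHS = -∫_0^1 v(x) φ(x) dx = -4/5.
LHS − RHS = 8/5 ≠ 0, so the identity fails.
(For a valid weak derivative the identity must hold for EVERY test function, in particular this one. The failure shows v is NOT the weak derivative of u.)
Correct weak derivative would be u'(x) = -6*x**2 - 2*x - 2.


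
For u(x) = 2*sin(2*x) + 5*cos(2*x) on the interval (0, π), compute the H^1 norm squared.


||u||_{H^1(0,π)}^2 = 145*π/2

u'(x) = -10*sin(2*x) + 4*cos(2*x).
Expand u² and (u')² and integrate term by term on (0, π), using: for integers n ≥ 1, ∫_0^π sin²(nx) dx = ∫_0^π cos²(nx) dx = π/2; for n ≠ n', ∫_0^π sin(nx)sin(n'x) dx = ∫_0^π cos(nx)cos(n'x) dx = 0; and by product-to-sum, ∫_0^π sin(nx)cos(n'x) dx = ½∫_0^π [sin((n+n')x) + sin((n−n')x)] dx, which is 0 when n+n' is even and 2n/(n²−n'²) when n+n' is odd (it need not vanish on (0, π)).
  u² squared terms: (2)²·∫sin(2x)² dx = 4·π/2 = 2*π;  (5)²·∫cos(2x)² dx = 25·π/2 = 25*π/2.
  u² cross terms: 2·(2)·(5)·∫sin(2x)·cos(2x) dx = 20·(0) = 0.
  So ∫_0^π u² dx = 2*π + 25*π/2 + 0 = 29*π/2.
  (u')² squared terms: (-10)²·∫sin(2x)² dx = 100·π/2 = 50*π;  (4)²·∫cos(2x)² dx = 16·π/2 = 8*π.
  (u')² cross terms: 2·(-10)·(4)·∫sin(2x)·cos(2x) dx = -80·(0) = 0.
  So ∫_0^π (u')² dx = 50*π + 8*π + 0 = 58*π.
||u||_{H^1}^2 = (29*π/2) + (58*π) = 145*π/2.


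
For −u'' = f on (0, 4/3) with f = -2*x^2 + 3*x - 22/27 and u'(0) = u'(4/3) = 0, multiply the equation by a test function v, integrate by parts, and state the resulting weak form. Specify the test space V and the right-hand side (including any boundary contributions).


V = H^1(0, 4/3) (no boundary constraint on v; u is determined up to an additive constant); weak form: ∫_0^4/3 u'v' dx = ∫_0^4/3 (-2*x^2 + 3*x - 22/27) v dx for all v ∈ V.

Multiply both sides by a test function v and integrate from 0 to 4/3:
  ∫_0^4/3 −u''(x) v(x) dx = ∫_0^4/3 f(x) v(x) dx.
Integrate the LHS by parts once:
  ∫_0^4/3 −u'' v dx = −[u'(x) v(x)]_0^4/3 + ∫_0^4/3 u'(x) v'(x) dx.
Thus ∫_0^4/3 u'(x) v'(x) dx = ∫_0^4/3 f(x) v(x) dx + [u'(x) v(x)]_0^4/3.
Choose V so that boundary terms are either known or forced to vanish.
u has homogeneous Neumann: u'(0) = u'(4/3) = 0. So [u' v]_0^4/3 = 0·v(4/3) − 0·v(0) = 0 for any v; take V = H^1(0, 4/3).
Weak formulation: find u (satisfying any essential BC) such that ∫_0^4/3 u'(x) v'(x) dx = ∫_0^4/3 f v dx for all v ∈ V (homogeneous Neumann, so boundary terms vanish).
Substituting f(x) = -2*x^2 + 3*x - 22/27, the right-hand side is ∫_0^4/3 (-2*x^2 + 3*x - 22/27) v dx.
Compatibility check (pure Neumann): taking v ≡ 1 ∈ V gives 0 = ∫_0^4/3 f dx + (0) − (0), i.e. ∫_0^4/3 f dx must equal u'(0) − u'(4/3) = 0. Indeed ∫_0^4/3 (-2*x^2 + 3*x - 22/27) dx = 0, so the data are compatible. The solution is then unique only up to an additive constant (fix it e.g. by requiring ∫_0^4/3 u dx = 0).


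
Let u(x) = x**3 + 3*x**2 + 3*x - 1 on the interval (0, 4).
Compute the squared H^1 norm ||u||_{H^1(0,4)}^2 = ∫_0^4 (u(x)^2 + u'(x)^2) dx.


||u||_{H^1}^2 = 566152/35

The H^1 norm (squared) on an interval (0, L) is
  ||u||_{H^1}^2 = ∫_0^L u(x)^2 dx + ∫_0^L u'(x)^2 dx.
Compute u'(x) = 3*x**2 + 6*x + 3.
Then u(x)^2 = x**6 + 6*x**5 + 15*x**4 + 16*x**3 + 3*x**2 - 6*x + 1 and u'(x)^2 = 9*x**4 + 36*x**3 + 54*x**2 + 36*x + 9.
Integrate each monomial from 0 to 4 using ∫_0^4 c·x^n dx = c·4^(n+1)/(n+1):
  ∫_0^4 u(x)^2 dx = ∫_0^4 (x^6 + 6*x^5 + 15*x^4 + 16*x^3 + 3*x^2 - 6*x + 1) dx. Term by term:
    ∫_0^4 x^6 dx = 16384/7;  ∫_0^4 6*x^5 dx = 4096;  ∫_0^4 15*x^4 dx = 3072;
    ∫_0^4 16*x^3 dx = 1024;  ∫_0^4 3*x^2 dx = 64;  ∫_0^4 -6*x dx = -48;
    ∫_0^4 1 dx = 4.
  Sum: 16384/7 + 4096 + 3072 + 1024 + 64 − 48 + 4 = 73868/7.
  ∫_0^4 u'(x)^2 dx = ∫_0^4 (9*x^4 + 36*x^3 + 54*x^2 + 36*x + 9) dx. Term by term:
    ∫_0^4 9*x^4 dx = 9216/5;  ∫_0^4 36*x^3 dx = 2304;  ∫_0^4 54*x^2 dx = 1152;
    ∫_0^4 36*x dx = 288;  ∫_0^4 9 dx = 36.
  Sum: 9216/5 + 2304 + 1152 + 288 + 36 = 28116/5.
Adding: ||u||_{H^1}^2 = 73868/7 + 28116/5 = 566152/35.


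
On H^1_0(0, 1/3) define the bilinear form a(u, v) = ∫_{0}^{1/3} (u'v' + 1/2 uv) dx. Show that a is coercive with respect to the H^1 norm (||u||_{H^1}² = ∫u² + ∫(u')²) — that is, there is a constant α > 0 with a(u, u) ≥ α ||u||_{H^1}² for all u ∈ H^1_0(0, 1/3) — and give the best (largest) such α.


α = (1 + 18*π^2)/(2*(1 + 9*π^2))

Coercivity of a(·,·) on H^1_0(0, 1/3) means a(u, u) ≥ α ||u||_{H^1}² for every u ∈ H^1_0.
The interval has length L = 1/3, and Poincaré/coercivity depend only on L. Here a(u, u) = ∫(u')² + (1/2)·∫u².
Here 0 < c = 1/2 < 1. The condition a(u,u) ≥ α||u||_{H^1}² reads (1−α)∫(u')² ≥ (α−c)∫u². Any admissible α is ≤ 1 (rapidly oscillating u have ∫u²/∫(u')² → 0), and α = 1 would force 0 ≥ (1−c)∫u², impossible since c < 1; so 1−α > 0. By the sharp Poincaré inequality on H^1_0 of an interval of length L, ∫(u')² ≥ (π/L)²∫u² with equality for the first sine mode sin(π(x−x₀)/L) (x₀ the left endpoint), so the inequality holds for all u iff (1−α)(π/L)² ≥ α − c, i.e. α ≤ ((π/L)² + c)/((π/L)² + 1) = (1 + c(L/π)²)/(1 + (L/π)²). With (π/L)² = 9*π^2 and c = 1/2, the largest admissible constant is α = ((π/L)² + c)/((π/L)² + 1).
Simplifying, α = (1 + 18*π^2)/(2*(1 + 9*π^2)).


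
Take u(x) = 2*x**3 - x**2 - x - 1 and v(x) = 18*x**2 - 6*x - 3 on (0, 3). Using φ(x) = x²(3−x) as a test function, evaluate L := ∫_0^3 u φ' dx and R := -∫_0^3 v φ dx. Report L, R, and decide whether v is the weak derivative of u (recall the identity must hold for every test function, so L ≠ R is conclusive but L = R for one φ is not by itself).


LHS = -459/4, RHS = -1377/4. No, v is not the weak derivative of u.

u(x) = 2*x**3 - x**2 - x - 1, classical derivative u'(x) = 6*x**2 - 2*x - 1.
φ(x) = x²(3−x), so φ'(x) = 3*x*(2 - x).
Note φ(0) = φ(3) = 0, so the boundary term u·φ vanishes.
LHS = ∫_0^3 u(x) φ'(x) dx = ∫_0^3 (-6*x^5 + 15*x^4 - 3*x^3 - 3*x^2 - 6*x) dx. Term by term:
  ∫_0^3 -6*x^5 dx = -729;  ∫_0^3 15*x^4 dx = 729;  ∫_0^3 -3*x^3 dx = -243/4;
  ∫_0^3 -3*x^2 dx = -27;  ∫_0^3 -6*x dx = -27.
Sum: -729 + 729 − 243/4 − 27 − 27 = -459/4.
So LHS = -459/4.
∫_0^3 v(x) φ(x) dx = ∫_0^3 (-18*x^5 + 60*x^4 - 15*x^3 - 9*x^2) dx. Term by term:
  ∫_0^3 -18*x^5 dx = -2187;  ∫_0^3 60*x^4 dx = 2916;  ∫_0^3 -15*x^3 dx = -1215/4;
  ∫_0^3 -9*x^2 dx = -81.
Sum: -2187 + 2916 − 1215/4 − 81 = 1377/4.
So RHS = -∫_0^3 v(x) φ(x) dx = -1377/4.
LHS − RHS = 459/2 ≠ 0, so the identity fails.
(For a valid weak derivative the identity must hold for EVERY test function, in particular this one. The failure shows v is NOT the weak derivative of u.)
Correct weak derivative would be u'(x) = 6*x**2 - 2*x - 1.


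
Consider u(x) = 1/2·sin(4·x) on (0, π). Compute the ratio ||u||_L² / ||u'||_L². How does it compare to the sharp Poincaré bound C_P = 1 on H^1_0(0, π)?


||u||_L² / ||u'||_L² = 1/4 < C_P = 1.

u(x) = 1/2·sin(4·x), so u'(x) = 2*cos(4*x).
Writing u(x) = A·sin(kπx/L) with A = 1/2 and k = 4, use ∫_0^L sin²(kπx/L) dx = L/2 and ∫_0^L cos²(kπx/L) dx = L/2.
u² = 1/4·sin²(4·x) and (u')² = 4·cos²(4·x), and each of sin², cos² integrates to L/2 = π/2 over (0, π).
∫_0^π u² dx = π/8, so ||u||_L² = sqrt(2)*sqrt(π)/4.
∫_0^π (u')² dx = 2*π, so ||u'||_L² = sqrt(2)*sqrt(π).
Ratio ||u||_L² / ||u'||_L² = 1/4.
Sharp Poincaré constant on H^1_0(0, π) is C_P = L/π = 1, achieved by sin(x).
This is the k = 4 harmonic; the ratio L/(kπ) is strictly less than C_P = L/π, consistent with the sharp inequality ||u||_L² ≤ C_P ||u'||_L².


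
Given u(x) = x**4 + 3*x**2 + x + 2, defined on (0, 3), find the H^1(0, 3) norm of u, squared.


||u||_{H^1}^2 = 915567/70

The H^1 norm (squared) on an interval (0, L) is
  ||u||_{H^1}^2 = ∫_0^L u(x)^2 dx + ∫_0^L u'(x)^2 dx.
Compute u'(x) = 4*x**3 + 6*x + 1.
Then u(x)^2 = x**8 + 6*x**6 + 2*x**5 + 13*x**4 + 6*x**3 + 13*x**2 + 4*x + 4 and u'(x)^2 = 16*x**6 + 48*x**4 + 8*x**3 + 36*x**2 + 12*x + 1.
Integrate each monomial from 0 to 3 using ∫_0^3 c·x^n dx = c·3^(n+1)/(n+1):
  ∫_0^3 u(x)^2 dx = ∫_0^3 (x^8 + 6*x^6 + 2*x^5 + 13*x^4 + 6*x^3 + 13*x^2 + 4*x + 4) dx. Term by term:
    ∫_0^3 x^8 dx = 2187;  ∫_0^3 6*x^6 dx = 13122/7;  ∫_0^3 2*x^5 dx = 243;
    ∫_0^3 13*x^4 dx = 3159/5;  ∫_0^3 6*x^3 dx = 243/2;  ∫_0^3 13*x^2 dx = 117;
    ∫_0^3 4*x dx = 18;  ∫_0^3 4 dx = 12.
  Sum: 2187 + 13122/7 + 243 + 3159/5 + 243/2 + 117 + 18 + 12 = 364341/70.
  ∫_0^3 u'(x)^2 dx = ∫_0^3 (16*x^6 + 48*x^4 + 8*x^3 + 36*x^2 + 12*x + 1) dx. Term by term:
    ∫_0^3 16*x^6 dx = 34992/7;  ∫_0^3 48*x^4 dx = 11664/5;  ∫_0^3 8*x^3 dx = 162;
    ∫_0^3 36*x^2 dx = 324;  ∫_0^3 12*x dx = 54;  ∫_0^3 1 dx = 3.
  Sum: 34992/7 + 11664/5 + 162 + 324 + 54 + 3 = 275613/35.
Adding: ||u||_{H^1}^2 = 364341/70 + 275613/35 = 915567/70.


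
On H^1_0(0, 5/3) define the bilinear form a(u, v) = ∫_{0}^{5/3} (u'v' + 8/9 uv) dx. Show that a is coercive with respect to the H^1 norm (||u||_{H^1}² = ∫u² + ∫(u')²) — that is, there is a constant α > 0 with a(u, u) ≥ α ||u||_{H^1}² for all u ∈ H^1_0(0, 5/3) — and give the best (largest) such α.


α = (200 + 81*π^2)/(9*(25 + 9*π^2))

Coercivity of a(·,·) on H^1_0(0, 5/3) means a(u, u) ≥ α ||u||_{H^1}² for every u ∈ H^1_0.
The interval has length L = 5/3, and Poincaré/coercivity depend only on L. Here a(u, u) = ∫(u')² + (8/9)·∫u².
Here 0 < c = 8/9 < 1. The condition a(u,u) ≥ α||u||_{H^1}² reads (1−α)∫(u')² ≥ (α−c)∫u². Any admissible α is ≤ 1 (rapidly oscillating u have ∫u²/∫(u')² → 0), and α = 1 would force 0 ≥ (1−c)∫u², impossible since c < 1; so 1−α > 0. By the sharp Poincaré inequality on H^1_0 of an interval of length L, ∫(u')² ≥ (π/L)²∫u² with equality for the first sine mode sin(π(x−x₀)/L) (x₀ the left endpoint), so the inequality holds for all u iff (1−α)(π/L)² ≥ α − c, i.e. α ≤ ((π/L)² + c)/((π/L)² + 1) = (1 + c(L/π)²)/(1 + (L/π)²). With (π/L)² = 9*π^2/25 and c = 8/9, the largest admissible constant is α = ((π/L)² + c)/((π/L)² + 1).
Simplifying, α = (200 + 81*π^2)/(9*(25 + 9*π^2)).


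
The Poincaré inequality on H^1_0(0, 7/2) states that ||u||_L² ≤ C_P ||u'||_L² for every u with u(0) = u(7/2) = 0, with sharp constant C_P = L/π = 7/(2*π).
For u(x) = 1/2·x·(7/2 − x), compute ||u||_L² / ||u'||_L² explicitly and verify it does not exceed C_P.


||u||_L² / ||u'||_L² = 7*sqrt(10)/20 < C_P = 7/(2*π).

u(x) = 1/2·x·(7/2 − x), so u'(x) = 7/4 - x.
u(x) = 1/2·x·(7/2 − x) vanishes at x = 0 and x = 7/2, so u ∈ H^1_0(0, 7/2). Differentiate via the product rule and integrate the resulting polynomials term by term.
  ∫_0^7/2 u² dx = ∫_0^7/2 (x^4/4 - 7*x^3/4 + 49*x^2/16) dx. Term by term:
    ∫_0^7/2 x^4/4 dx = 16807/640;  ∫_0^7/2 -7*x^3/4 dx = -16807/256;  ∫_0^7/2 49*x^2/16 dx = 16807/384.
  Sum: 16807/640 − 16807/256 + 16807/384 = 16807/3840.
  ∫_0^7/2 (u')² dx = ∫_0^7/2 (x^2 - 7*x/2 + 49/16) dx. Term by term:
    ∫_0^7/2 x^2 dx = 343/24;  ∫_0^7/2 -7*x/2 dx = -343/16;  ∫_0^7/2 49/16 dx = 343/32.
  Sum: 343/24 − 343/16 + 343/32 = 343/96.
∫_0^7/2 u² dx = 16807/3840, so ||u||_L² = 49*sqrt(105)/240.
∫_0^7/2 (u')² dx = 343/96, so ||u'||_L² = 7*sqrt(42)/24.
Ratio ||u||_L² / ||u'||_L² = 7*sqrt(10)/20.
Sharp Poincaré constant on H^1_0(0, 7/2) is C_P = L/π = 7/(2*π), achieved by sin(2*π/7·x).
A polynomial bump cannot attain the sharp Poincaré constant (only the first sine eigenfunction does), so the ratio is strictly less than C_P, consistent with ||u||_L² ≤ C_P ||u'||_L².


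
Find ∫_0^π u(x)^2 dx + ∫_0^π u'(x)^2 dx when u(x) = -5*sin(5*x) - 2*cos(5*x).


||u||_{H^1(0,π)}^2 = 377*π

u'(x) = 10*sin(5*x) - 25*cos(5*x).
Expand u² and (u')² and integrate term by term on (0, π), using: for integers n ≥ 1, ∫_0^π sin²(nx) dx = ∫_0^π cos²(nx) dx = π/2; for n ≠ n', ∫_0^π sin(nx)sin(n'x) dx = ∫_0^π cos(nx)cos(n'x) dx = 0; and by product-to-sum, ∫_0^π sin(nx)cos(n'x) dx = ½∫_0^π [sin((n+n')x) + sin((n−n')x)] dx, which is 0 when n+n' is even and 2n/(n²−n'²) when n+n' is odd (it need not vanish on (0, π)).
  u² squared terms: (-5)²·∫sin(5x)² dx = 25·π/2 = 25*π/2;  (-2)²·∫cos(5x)² dx = 4·π/2 = 2*π.
  u² cross terms: 2·(-5)·(-2)·∫sin(5x)·cos(5x) dx = 20·(0) = 0.
  So ∫_0^π u² dx = 25*π/2 + 2*π + 0 = 29*π/2.
  (u')² squared terms: (-25)²·∫cos(5x)² dx = 625·π/2 = 625*π/2;  (10)²·∫sin(5x)² dx = 100·π/2 = 50*π.
  (u')² cross terms: 2·(-25)·(10)·∫cos(5x)·sin(5x) dx = -500·(0) = 0.
  So ∫_0^π (u')² dx = 625*π/2 + 50*π + 0 = 725*π/2.
||u||_{H^1}^2 = (29*π/2) + (725*π/2) = 377*π.


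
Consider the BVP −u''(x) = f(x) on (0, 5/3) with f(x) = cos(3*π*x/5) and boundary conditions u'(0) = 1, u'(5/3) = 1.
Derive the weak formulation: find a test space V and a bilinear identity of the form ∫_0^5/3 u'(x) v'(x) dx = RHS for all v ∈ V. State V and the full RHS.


V = H^1(0, 5/3) (v unrestricted at boundary; u is determined up to an additive constant); weak form: ∫_0^5/3 u'v' dx = ∫_0^5/3 (cos(3*π*x/5)) v dx + v(5/3) − v(0) for all v ∈ V.

Multiply both sides by a test function v and integrate from 0 to 5/3:
  ∫_0^5/3 −u''(x) v(x) dx = ∫_0^5/3 f(x) v(x) dx.
Integrate the LHS by parts once:
  ∫_0^5/3 −u'' v dx = −[u'(x) v(x)]_0^5/3 + ∫_0^5/3 u'(x) v'(x) dx.
Thus ∫_0^5/3 u'(x) v'(x) dx = ∫_0^5/3 f(x) v(x) dx + [u'(x) v(x)]_0^5/3.
Choose V so that boundary terms are either known or forced to vanish.
u has inhomogeneous Neumann u'(0) = 1, u'(5/3) = 1. [u' v]_0^5/3 = (1)·v(5/3) − (1)·v(0) = v(5/3) − v(0). Take V = H^1(0, 5/3); boundary term becomes part of RHS.
Weak formulation: find u (satisfying any essential BC) such that ∫_0^5/3 u'(x) v'(x) dx = ∫_0^5/3 f v dx + v(5/3) − v(0) for all v ∈ V (Neumann data are natural BCs: they enter the RHS as boundary terms).
Substituting f(x) = cos(3*π*x/5), the right-hand side is ∫_0^5/3 (cos(3*π*x/5)) v dx + v(5/3) − v(0).
Compatibility check (pure Neumann): taking v ≡ 1 ∈ V gives 0 = ∫_0^5/3 f dx + (1) − (1), i.e. ∫_0^5/3 f dx must equal u'(0) − u'(5/3) = 0. Indeed ∫_0^5/3 (cos(3*π*x/5)) dx = 0, so the data are compatible. The solution is then unique only up to an additive constant (fix it e.g. by requiring ∫_0^5/3 u dx = 0).


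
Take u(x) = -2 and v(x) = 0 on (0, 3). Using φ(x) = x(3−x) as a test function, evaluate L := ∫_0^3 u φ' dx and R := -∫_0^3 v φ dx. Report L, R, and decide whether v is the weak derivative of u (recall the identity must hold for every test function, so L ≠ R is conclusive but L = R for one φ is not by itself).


LHS = 0, RHS = 0. Yes, v = u' weakly.

u(x) = -2, classical derivative u'(x) = 0.
φ(x) = x(3−x), so φ'(x) = 3 - 2*x.
Note φ(0) = φ(3) = 0, so the boundary term u·φ vanishes.
LHS = ∫_0^3 u(x) φ'(x) dx = ∫_0^3 (4*x - 6) dx. Term by term:
  ∫_0^3 4*x dx = 18;  ∫_0^3 -6 dx = -18.
Sum: 18 − 18 = 0.
So LHS = 0.
∫_0^3 v(x) φ(x) dx = ∫_0^3 (0) dx. Term by term:
  ∫_0^3 0 dx = 0.
So RHS = -∫_0^3 v(x) φ(x) dx = 0.
LHS = RHS, so the identity holds for this test φ.
Moreover u is smooth here and v(x) = u'(x) = 0 pointwise, so the identity holds for every test function. Hence v is the weak derivative of u.


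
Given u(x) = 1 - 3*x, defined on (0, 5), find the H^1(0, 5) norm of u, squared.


||u||_{H^1}^2 = 350

The H^1 norm (squared) on an interval (0, L) is
  ||u||_{H^1}^2 = ∫_0^L u(x)^2 dx + ∫_0^L u'(x)^2 dx.
Compute u'(x) = -3.
Then u(x)^2 = 9*x**2 - 6*x + 1 and u'(x)^2 = 9.
Integrate each monomial from 0 to 5 using ∫_0^5 c·x^n dx = c·5^(n+1)/(n+1):
  ∫_0^5 u(x)^2 dx = ∫_0^5 (9*x^2 - 6*x + 1) dx. Term by term:
    ∫_0^5 9*x^2 dx = 375;  ∫_0^5 -6*x dx = -75;  ∫_0^5 1 dx = 5.
  Sum: 375 − 75 + 5 = 305.
  ∫_0^5 u'(x)^2 dx = ∫_0^5 (9) dx. Term by term:
    ∫_0^5 9 dx = 45.
Adding: ||u||_{H^1}^2 = 305 + 45 = 350.


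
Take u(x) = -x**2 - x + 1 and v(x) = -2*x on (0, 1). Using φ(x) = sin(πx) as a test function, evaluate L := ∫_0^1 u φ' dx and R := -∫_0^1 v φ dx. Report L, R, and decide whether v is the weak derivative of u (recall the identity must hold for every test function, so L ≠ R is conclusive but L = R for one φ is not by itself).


LHS = 4/π, RHS = 2/π. No, v is not the weak derivative of u.

u(x) = -x**2 - x + 1, classical derivative u'(x) = -2*x - 1.
φ(x) = sin(πx), so φ'(x) = π*cos(π*x).
Note φ(0) = φ(1) = 0, so the boundary term u·φ vanishes.
LHS = ∫_0^1 u(x) φ'(x) dx = ∫_0^1 (-π*x^2*cos(π*x) - π*x*cos(π*x) + π*cos(π*x)) dx. Term by term:
  ∫_0^1 π*cos(π*x) dx = 0;  ∫_0^1 -π*x*cos(π*x) dx = 2/π;  ∫_0^1 -π*x^2*cos(π*x) dx = 2/π.
Sum: 0 + 2/π + 2/π = 4/π.
So LHS = 4/π.
∫_0^1 v(x) φ(x) dx = ∫_0^1 (-2*x*sin(π*x)) dx. Term by term:
  ∫_0^1 -2*x*sin(π*x) dx = -2/π.
So RHS = -∫_0^1 v(x) φ(x) dx = 2/π.
LHS − RHS = 2/π ≠ 0, so the identity fails.
(For a valid weak derivative the identity must hold for EVERY test function, in particular this one. The failure shows v is NOT the weak derivative of u.)
Correct weak derivative would be u'(x) = -2*x - 1.


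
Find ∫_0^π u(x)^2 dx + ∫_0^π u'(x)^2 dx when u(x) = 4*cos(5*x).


||u||_{H^1(0,π)}^2 = 208*π

u'(x) = -20*sin(5*x).
Expand u² and (u')² and integrate term by term on (0, π), using: for integers n ≥ 1, ∫_0^π sin²(nx) dx = ∫_0^π cos²(nx) dx = π/2; for n ≠ n', ∫_0^π sin(nx)sin(n'x) dx = ∫_0^π cos(nx)cos(n'x) dx = 0; and by product-to-sum, ∫_0^π sin(nx)cos(n'x) dx = ½∫_0^π [sin((n+n')x) + sin((n−n')x)] dx, which is 0 when n+n' is even and 2n/(n²−n'²) when n+n' is odd (it need not vanish on (0, π)).
  u² squared terms: (4)²·∫cos(5x)² dx = 16·π/2 = 8*π.
  So ∫_0^π u² dx = 8*π.
  (u')² squared terms: (-20)²·∫sin(5x)² dx = 400·π/2 = 200*π.
  So ∫_0^π (u')² dx = 200*π.
||u||_{H^1}^2 = (8*π) + (200*π) = 208*π.


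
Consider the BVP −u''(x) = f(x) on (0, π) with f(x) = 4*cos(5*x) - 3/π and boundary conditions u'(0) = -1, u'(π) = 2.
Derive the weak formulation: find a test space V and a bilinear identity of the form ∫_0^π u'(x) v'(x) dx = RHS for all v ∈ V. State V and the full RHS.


V = H^1(0, π) (v unrestricted at boundary; u is determined up to an additive constant); weak form: ∫_0^π u'v' dx = ∫_0^π (4*cos(5*x) - 3/π) v dx + 2·v(π) + v(0) for all v ∈ V.

Multiply both sides by a test function v and integrate from 0 to π:
  ∫_0^π −u''(x) v(x) dx = ∫_0^π f(x) v(x) dx.
Integrate the LHS by parts once:
  ∫_0^π −u'' v dx = −[u'(x) v(x)]_0^π + ∫_0^π u'(x) v'(x) dx.
Thus ∫_0^π u'(x) v'(x) dx = ∫_0^π f(x) v(x) dx + [u'(x) v(x)]_0^π.
Choose V so that boundary terms are either known or forced to vanish.
u has inhomogeneous Neumann u'(0) = -1, u'(π) = 2. [u' v]_0^π = (2)·v(π) − (-1)·v(0) = 2·v(π) + v(0). Take V = H^1(0, π); boundary term becomes part of RHS.
Weak formulation: find u (satisfying any essential BC) such that ∫_0^π u'(x) v'(x) dx = ∫_0^π f v dx + 2·v(π) + v(0) for all v ∈ V (Neumann data are natural BCs: they enter the RHS as boundary terms).
Substituting f(x) = 4*cos(5*x) - 3/π, the right-hand side is ∫_0^π (4*cos(5*x) - 3/π) v dx + 2·v(π) + v(0).
Compatibility check (pure Neumann): taking v ≡ 1 ∈ V gives 0 = ∫_0^π f dx + (2) − (-1), i.e. ∫_0^π f dx must equal u'(0) − u'(π) = -3. Indeed ∫_0^π (4*cos(5*x) - 3/π) dx = -3, so the data are compatible. The solution is then unique only up to an additive constant (fix it e.g. by requiring ∫_0^π u dx = 0).


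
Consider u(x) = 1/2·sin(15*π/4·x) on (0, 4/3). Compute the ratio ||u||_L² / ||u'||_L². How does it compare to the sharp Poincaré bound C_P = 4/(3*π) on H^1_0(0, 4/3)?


||u||_L² / ||u'||_L² = 4/(15*π) < C_P = 4/(3*π).

u(x) = 1/2·sin(15*π/4·x), so u'(x) = 15*π*cos(15*π*x/4)/8.
Writing u(x) = A·sin(kπx/L) with A = 1/2 and k = 5, use ∫_0^L sin²(kπx/L) dx = L/2 and ∫_0^L cos²(kπx/L) dx = L/2.
u² = 1/4·sin²(15*π/4·x) and (u')² = 225*π^2/64·cos²(15*π/4·x), and each of sin², cos² integrates to L/2 = 2/3 over (0, 4/3).
∫_0^4/3 u² dx = 1/6, so ||u||_L² = sqrt(6)/6.
∫_0^4/3 (u')² dx = 75*π^2/32, so ||u'||_L² = 5*sqrt(6)*π/8.
Ratio ||u||_L² / ||u'||_L² = 4/(15*π).
Sharp Poincaré constant on H^1_0(0, 4/3) is C_P = L/π = 4/(3*π), achieved by sin(3*π/4·x).
This is the k = 5 harmonic; the ratio L/(kπ) is strictly less than C_P = L/π, consistent with the sharp inequality ||u||_L² ≤ C_P ||u'||_L².


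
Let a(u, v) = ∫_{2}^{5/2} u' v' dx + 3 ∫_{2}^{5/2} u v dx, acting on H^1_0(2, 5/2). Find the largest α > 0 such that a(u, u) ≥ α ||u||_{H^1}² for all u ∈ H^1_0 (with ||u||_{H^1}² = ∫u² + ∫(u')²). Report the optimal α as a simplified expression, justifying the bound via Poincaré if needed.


α = 1

Coercivity of a(·,·) on H^1_0(2, 5/2) means a(u, u) ≥ α ||u||_{H^1}² for every u ∈ H^1_0.
The interval has length L = 1/2, and Poincaré/coercivity depend only on L. Here a(u, u) = ∫(u')² + (3)·∫u².
Here c = 3 ≥ 1, so a(u,u) = ∫(u')² + c∫u² ≥ ∫(u')² + ∫u² = ||u||_{H^1}², i.e. α = 1 works. No larger α is possible: a(u,u) ≥ α||u||_{H^1}² means (1−α)∫(u')² ≥ (α−c)∫u², and for the modes u_n = sin(nπ(x−x₀)/L) (x₀ the left endpoint) one has ∫u_n²/∫(u_n')² = (L/(nπ))² → 0, so a(u_n,u_n)/||u_n||_{H^1}² → 1. Hence the optimal constant is α = 1.
Therefore α = 1.


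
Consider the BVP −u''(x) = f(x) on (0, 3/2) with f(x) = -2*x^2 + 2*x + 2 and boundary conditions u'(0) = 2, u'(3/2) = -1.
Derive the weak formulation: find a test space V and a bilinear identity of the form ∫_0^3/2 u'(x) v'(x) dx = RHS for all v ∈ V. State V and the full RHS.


V = H^1(0, 3/2) (v unrestricted at boundary; u is determined up to an additive constant); weak form: ∫_0^3/2 u'v' dx = ∫_0^3/2 (-2*x^2 + 2*x + 2) v dx − v(3/2) − 2·v(0) for all v ∈ V.

Multiply both sides by a test function v and integrate from 0 to 3/2:
  ∫_0^3/2 −u''(x) v(x) dx = ∫_0^3/2 f(x) v(x) dx.
Integrate the LHS by parts once:
  ∫_0^3/2 −u'' v dx = −[u'(x) v(x)]_0^3/2 + ∫_0^3/2 u'(x) v'(x) dx.
Thus ∫_0^3/2 u'(x) v'(x) dx = ∫_0^3/2 f(x) v(x) dx + [u'(x) v(x)]_0^3/2.
Choose V so that boundary terms are either known or forced to vanish.
u has inhomogeneous Neumann u'(0) = 2, u'(3/2) = -1. [u' v]_0^3/2 = (-1)·v(3/2) − (2)·v(0) = − v(3/2) − 2·v(0). Take V = H^1(0, 3/2); boundary term becomes part of RHS.
Weak formulation: find u (satisfying any essential BC) such that ∫_0^3/2 u'(x) v'(x) dx = ∫_0^3/2 f v dx − v(3/2) − 2·v(0) for all v ∈ V (Neumann data are natural BCs: they enter the RHS as boundary terms).
Substituting f(x) = -2*x^2 + 2*x + 2, the right-hand side is ∫_0^3/2 (-2*x^2 + 2*x + 2) v dx − v(3/2) − 2·v(0).
Compatibility check (pure Neumann): taking v ≡ 1 ∈ V gives 0 = ∫_0^3/2 f dx + (-1) − (2), i.e. ∫_0^3/2 f dx must equal u'(0) − u'(3/2) = 3. Indeed ∫_0^3/2 (-2*x^2 + 2*x + 2) dx = 3, so the data are compatible. The solution is then unique only up to an additive constant (fix it e.g. by requiring ∫_0^3/2 u dx = 0).


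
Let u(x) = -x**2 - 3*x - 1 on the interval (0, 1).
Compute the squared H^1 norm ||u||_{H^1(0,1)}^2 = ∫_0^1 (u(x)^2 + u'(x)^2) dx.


||u||_{H^1}^2 = 257/10

The H^1 norm (squared) on an interval (0, L) is
  ||u||_{H^1}^2 = ∫_0^L u(x)^2 dx + ∫_0^L u'(x)^2 dx.
Compute u'(x) = -2*x - 3.
Then u(x)^2 = x**4 + 6*x**3 + 11*x**2 + 6*x + 1 and u'(x)^2 = 4*x**2 + 12*x + 9.
Integrate each monomial from 0 to 1 using ∫_0^1 c·x^n dx = c·1^(n+1)/(n+1):
  ∫_0^1 u(x)^2 dx = ∫_0^1 (x^4 + 6*x^3 + 11*x^2 + 6*x + 1) dx. Term by term:
    ∫_0^1 x^4 dx = 1/5;  ∫_0^1 6*x^3 dx = 3/2;  ∫_0^1 11*x^2 dx = 11/3;
    ∫_0^1 6*x dx = 3;  ∫_0^1 1 dx = 1.
  Sum: 1/5 + 3/2 + 11/3 + 3 + 1 = 281/30.
  ∫_0^1 u'(x)^2 dx = ∫_0^1 (4*x^2 + 12*x + 9) dx. Term by term:
    ∫_0^1 4*x^2 dx = 4/3;  ∫_0^1 12*x dx = 6;  ∫_0^1 9 dx = 9.
  Sum: 4/3 + 6 + 9 = 49/3.
Adding: ||u||_{H^1}^2 = 281/30 + 49/3 = 257/10.


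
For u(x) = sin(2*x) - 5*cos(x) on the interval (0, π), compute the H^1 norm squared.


||u||_{H^1(0,π)}^2 = -80/3 + 55*π/2

u'(x) = 5*sin(x) + 2*cos(2*x).
Expand u² and (u')² and integrate term by term on (0, π), using: for integers n ≥ 1, ∫_0^π sin²(nx) dx = ∫_0^π cos²(nx) dx = π/2; for n ≠ n', ∫_0^π sin(nx)sin(n'x) dx = ∫_0^π cos(nx)cos(n'x) dx = 0; and by product-to-sum, ∫_0^π sin(nx)cos(n'x) dx = ½∫_0^π [sin((n+n')x) + sin((n−n')x)] dx, which is 0 when n+n' is even and 2n/(n²−n'²) when n+n' is odd (it need not vanish on (0, π)).
  u² squared terms: (-5)²·∫cos(x)² dx = 25·π/2 = 25*π/2;  (1)²·∫sin(2x)² dx = 1·π/2 = π/2.
  u² cross terms: 2·(-5)·(1)·∫cos(x)·sin(2x) dx = -10·(4/3) = -40/3.
  So ∫_0^π u² dx = 25*π/2 + π/2 − 40/3 = -40/3 + 13*π.
  (u')² squared terms: (2)²·∫cos(2x)² dx = 4·π/2 = 2*π;  (5)²·∫sin(x)² dx = 25·π/2 = 25*π/2.
  (u')² cross terms: 2·(2)·(5)·∫cos(2x)·sin(x) dx = 20·(-2/3) = -40/3.
  So ∫_0^π (u')² dx = 2*π + 25*π/2 − 40/3 = -40/3 + 29*π/2.
||u||_{H^1}^2 = (-40/3 + 13*π) + (-40/3 + 29*π/2) = -80/3 + 55*π/2.


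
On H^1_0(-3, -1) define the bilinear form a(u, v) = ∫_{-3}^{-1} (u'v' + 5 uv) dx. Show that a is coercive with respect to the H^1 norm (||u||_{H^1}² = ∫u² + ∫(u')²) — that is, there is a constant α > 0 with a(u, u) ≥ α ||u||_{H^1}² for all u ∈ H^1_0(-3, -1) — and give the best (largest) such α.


α = 1

Coercivity of a(·,·) on H^1_0(-3, -1) means a(u, u) ≥ α ||u||_{H^1}² for every u ∈ H^1_0.
The interval has length L = 2, and Poincaré/coercivity depend only on L. Here a(u, u) = ∫(u')² + (5)·∫u².
Here c = 5 ≥ 1, so a(u,u) = ∫(u')² + c∫u² ≥ ∫(u')² + ∫u² = ||u||_{H^1}², i.e. α = 1 works. No larger α is possible: a(u,u) ≥ α||u||_{H^1}² means (1−α)∫(u')² ≥ (α−c)∫u², and for the modes u_n = sin(nπ(x−x₀)/L) (x₀ the left endpoint) one has ∫u_n²/∫(u_n')² = (L/(nπ))² → 0, so a(u_n,u_n)/||u_n||_{H^1}² → 1. Hence the optimal constant is α = 1.
Therefore α = 1.


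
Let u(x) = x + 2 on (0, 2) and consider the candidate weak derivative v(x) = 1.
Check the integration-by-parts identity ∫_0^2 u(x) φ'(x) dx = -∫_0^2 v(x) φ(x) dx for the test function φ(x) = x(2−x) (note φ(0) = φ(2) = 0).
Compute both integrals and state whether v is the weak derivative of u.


LHS = -4/3, RHS = -4/3. Yes, v = u' weakly.

u(x) = x + 2, classical derivative u'(x) = 1.
φ(x) = x(2−x), so φ'(x) = 2 - 2*x.
Note φ(0) = φ(2) = 0, so the boundary term u·φ vanishes.
LHS = ∫_0^2 u(x) φ'(x) dx = ∫_0^2 (-2*x^2 - 2*x + 4) dx. Term by term:
  ∫_0^2 -2*x^2 dx = -16/3;  ∫_0^2 -2*x dx = -4;  ∫_0^2 4 dx = 8.
Sum: -16/3 − 4 + 8 = -4/3.
So LHS = -4/3.
∫_0^2 v(x) φ(x) dx = ∫_0^2 (-x^2 + 2*x) dx. Term by term:
  ∫_0^2 -x^2 dx = -8/3;  ∫_0^2 2*x dx = 4.
Sum: -8/3 + 4 = 4/3.
So RHS = -∫_0^2 v(x) φ(x) dx = -4/3.
LHS = RHS, so the identity holds for this test φ.
Moreover u is smooth here and v(x) = u'(x) = 1 pointwise, so the identity holds for every test function. Hence v is the weak derivative of u.


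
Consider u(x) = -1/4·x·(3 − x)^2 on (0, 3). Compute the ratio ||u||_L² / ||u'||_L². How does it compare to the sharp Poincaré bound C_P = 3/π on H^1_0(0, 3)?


||u||_L² / ||u'||_L² = 3*sqrt(14)/14 < C_P = 3/π.

u(x) = -1/4·x·(3 − x)^2, so u'(x) = 3*(1 - x)*(x - 3)/4.
u(x) = -1/4·x·(3 − x)^2 vanishes at x = 0 and x = 3, so u ∈ H^1_0(0, 3). Differentiate via the product rule and integrate the resulting polynomials term by term.
  ∫_0^3 u² dx = ∫_0^3 (x^6/16 - 3*x^5/4 + 27*x^4/8 - 27*x^3/4 + 81*x^2/16) dx. Term by term:
    ∫_0^3 x^6/16 dx = 2187/112;  ∫_0^3 -3*x^5/4 dx = -729/8;  ∫_0^3 27*x^4/8 dx = 6561/40;
    ∫_0^3 -27*x^3/4 dx = -2187/16;  ∫_0^3 81*x^2/16 dx = 729/16.
  Sum: 2187/112 − 729/8 + 6561/40 − 2187/16 + 729/16 = 729/560.
  ∫_0^3 (u')² dx = ∫_0^3 (9*x^4/16 - 9*x^3/2 + 99*x^2/8 - 27*x/2 + 81/16) dx. Term by term:
    ∫_0^3 9*x^4/16 dx = 2187/80;  ∫_0^3 -9*x^3/2 dx = -729/8;  ∫_0^3 99*x^2/8 dx = 891/8;
    ∫_0^3 -27*x/2 dx = -243/4;  ∫_0^3 81/16 dx = 243/16.
  Sum: 2187/80 − 729/8 + 891/8 − 243/4 + 243/16 = 81/40.
∫_0^3 u² dx = 729/560, so ||u||_L² = 27*sqrt(35)/140.
∫_0^3 (u')² dx = 81/40, so ||u'||_L² = 9*sqrt(10)/20.
Ratio ||u||_L² / ||u'||_L² = 3*sqrt(14)/14.
Sharp Poincaré constant on H^1_0(0, 3) is C_P = L/π = 3/π, achieved by sin(π/3·x).
A polynomial bump cannot attain the sharp Poincaré constant (only the first sine eigenfunction does), so the ratio is strictly less than C_P, consistent with ||u||_L² ≤ C_P ||u'||_L².


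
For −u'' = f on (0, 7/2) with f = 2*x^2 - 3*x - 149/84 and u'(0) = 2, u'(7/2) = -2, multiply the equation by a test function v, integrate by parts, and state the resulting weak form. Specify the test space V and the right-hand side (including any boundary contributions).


V = H^1(0, 7/2) (v unrestricted at boundary; u is determined up to an additive constant); weak form: ∫_0^7/2 u'v' dx = ∫_0^7/2 (2*x^2 - 3*x - 149/84) v dx − 2·v(7/2) − 2·v(0) for all v ∈ V.

Multiply both sides by a test function v and integrate from 0 to 7/2:
  ∫_0^7/2 −u''(x) v(x) dx = ∫_0^7/2 f(x) v(x) dx.
Integrate the LHS by parts once:
  ∫_0^7/2 −u'' v dx = −[u'(x) v(x)]_0^7/2 + ∫_0^7/2 u'(x) v'(x) dx.
Thus ∫_0^7/2 u'(x) v'(x) dx = ∫_0^7/2 f(x) v(x) dx + [u'(x) v(x)]_0^7/2.
Choose V so that boundary terms are either known or forced to vanish.
u has inhomogeneous Neumann u'(0) = 2, u'(7/2) = -2. [u' v]_0^7/2 = (-2)·v(7/2) − (2)·v(0) = − 2·v(7/2) − 2·v(0). Take V = H^1(0, 7/2); boundary term becomes part of RHS.
Weak formulation: find u (satisfying any essential BC) such that ∫_0^7/2 u'(x) v'(x) dx = ∫_0^7/2 f v dx − 2·v(7/2) − 2·v(0) for all v ∈ V (Neumann data are natural BCs: they enter the RHS as boundary terms).
Substituting f(x) = 2*x^2 - 3*x - 149/84, the right-hand side is ∫_0^7/2 (2*x^2 - 3*x - 149/84) v dx − 2·v(7/2) − 2·v(0).
Compatibility check (pure Neumann): taking v ≡ 1 ∈ V gives 0 = ∫_0^7/2 f dx + (-2) − (2), i.e. ∫_0^7/2 f dx must equal u'(0) − u'(7/2) = 4. Indeed ∫_0^7/2 (2*x^2 - 3*x - 149/84) dx = 4, so the data are compatible. The solution is then unique only up to an additive constant (fix it e.g. by requiring ∫_0^7/2 u dx = 0).
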